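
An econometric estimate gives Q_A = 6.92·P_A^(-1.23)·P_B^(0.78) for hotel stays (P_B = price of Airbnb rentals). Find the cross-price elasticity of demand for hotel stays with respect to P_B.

0.78

In a log-linear (constant-elasticity) demand function, the coefficient on the exponent of P_B is the cross-price elasticity.
ε = 0.78. Positive, so hotel stays and Airbnb rentals are substitutes.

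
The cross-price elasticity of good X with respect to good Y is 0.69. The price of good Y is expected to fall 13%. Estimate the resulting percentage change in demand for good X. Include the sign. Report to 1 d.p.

-9.0%

%ΔQ ≈ ε × %ΔP of good Y = 0.69 × (-13%) = -9.0%.
Demand for good X falls by about 9.0%.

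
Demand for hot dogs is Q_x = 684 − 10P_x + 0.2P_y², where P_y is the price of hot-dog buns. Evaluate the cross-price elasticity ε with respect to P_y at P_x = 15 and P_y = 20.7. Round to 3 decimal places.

0.277

At P_x = 15 and P_y = 20.7: Q_x = 619.698.
∂Q_x/∂P_y = 0.4P_y = 0.4(20.7) = 8.2800.
ε = (∂Q_x/∂P_y)(P_y/Q_x) = 8.2800 × (20.7/619.698) ≈ 0.277.
ε > 0: substitutes.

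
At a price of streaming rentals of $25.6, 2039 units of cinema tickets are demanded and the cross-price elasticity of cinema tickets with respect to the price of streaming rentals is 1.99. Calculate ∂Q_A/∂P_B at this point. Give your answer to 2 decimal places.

158.50

ε = (∂Q_A/∂P_B)·(P_B/Q_A) ⇒ ∂Q_A/∂P_B = ε·Q_A/P_B = 1.99 × 2039/25.6 ≈ 158.50.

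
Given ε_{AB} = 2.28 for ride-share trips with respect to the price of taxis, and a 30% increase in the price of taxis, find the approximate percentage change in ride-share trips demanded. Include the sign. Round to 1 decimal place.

%ΔQ ≈ ε × %ΔP of taxis = 2.28 × (30%) = 68.4%.

68.4%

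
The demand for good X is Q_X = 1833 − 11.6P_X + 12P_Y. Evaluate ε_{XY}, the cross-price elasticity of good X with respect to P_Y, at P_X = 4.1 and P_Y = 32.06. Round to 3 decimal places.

At P_X = 4.1 and P_Y = 32.06: Q_X = 2170.16.
∂Q_X/∂P_Y = 12.
ε = (∂Q_X/∂P_Y)(P_Y/Q_X) = 12 × (32.06/2170.16) ≈ 0.177.

0.177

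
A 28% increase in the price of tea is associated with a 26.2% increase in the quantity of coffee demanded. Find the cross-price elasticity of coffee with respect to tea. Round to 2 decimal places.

ε = (%ΔQ of coffee) / (%ΔP of tea) = (26.2%) / (28%) ≈ 0.94.

0.94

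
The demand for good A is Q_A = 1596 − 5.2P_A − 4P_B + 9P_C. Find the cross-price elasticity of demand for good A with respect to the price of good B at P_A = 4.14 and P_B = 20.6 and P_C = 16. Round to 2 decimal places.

-0.05

At P_A = 4.14 and P_B = 20.6 and P_C = 16: Q_A = 1636.072.
∂Q_A/∂P_B = -4.
ε = (∂Q_A/∂P_B)(P_B/Q_A) = -4 × (20.6/1636.072) ≈ -0.05.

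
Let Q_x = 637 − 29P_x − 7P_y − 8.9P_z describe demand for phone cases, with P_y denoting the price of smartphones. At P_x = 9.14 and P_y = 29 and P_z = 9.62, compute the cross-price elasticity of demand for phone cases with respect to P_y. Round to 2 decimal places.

At P_x = 9.14 and P_y = 29 and P_z = 9.62: Q_x = 83.322.
∂Q_x/∂P_y = -7.
ε = (∂Q_x/∂P_y)(P_y/Q_x) = -7 × (29/83.322) ≈ -2.44.
Since ε < 0, phone cases and smartphones are complements.

-2.44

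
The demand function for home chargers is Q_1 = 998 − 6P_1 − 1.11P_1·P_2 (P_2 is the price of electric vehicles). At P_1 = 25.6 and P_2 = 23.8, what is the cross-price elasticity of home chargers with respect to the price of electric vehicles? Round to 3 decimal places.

At P_1 = 25.6 and P_2 = 23.8: Q_1 = 168.099.
∂Q_1/∂P_2 = -1.11P_1 = -1.11(25.6) = -28.4160.
ε = (∂Q_1/∂P_2)(P_2/Q_1) = -28.4160 × (23.8/168.099) ≈ -4.023.
ε < 0: complements.

-4.023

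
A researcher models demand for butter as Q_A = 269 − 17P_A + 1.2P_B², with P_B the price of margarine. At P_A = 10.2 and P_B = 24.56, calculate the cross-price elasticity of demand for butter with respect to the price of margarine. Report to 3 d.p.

At P_A = 10.2 and P_B = 24.56: Q_A = 819.432.
∂Q_A/∂P_B = 2.4P_B = 2.4(24.56) = 58.9440.
ε = (∂Q_A/∂P_B)(P_B/Q_A) = 58.9440 × (24.56/819.432) ≈ 1.767.
ε > 0: substitutes.

1.767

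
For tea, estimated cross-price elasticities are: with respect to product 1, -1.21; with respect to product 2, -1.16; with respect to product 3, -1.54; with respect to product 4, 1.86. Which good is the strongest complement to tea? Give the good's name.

product 3

Complements have ε < 0. The most negative value is -1.54 (product 3).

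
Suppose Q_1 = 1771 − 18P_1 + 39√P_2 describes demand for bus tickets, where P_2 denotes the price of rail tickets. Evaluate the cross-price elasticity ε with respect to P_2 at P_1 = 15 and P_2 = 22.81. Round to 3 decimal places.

0.055

At P_1 = 15 and P_2 = 22.81: Q_1 = 1687.263.
∂Q_1/∂P_2 = 39/(2√P_2) = 39/(2√22.81) = 4.0829.
ε = (∂Q_1/∂P_2)(P_2/Q_1) = 4.0829 × (22.81/1687.263) ≈ 0.055.
ε > 0: substitutes.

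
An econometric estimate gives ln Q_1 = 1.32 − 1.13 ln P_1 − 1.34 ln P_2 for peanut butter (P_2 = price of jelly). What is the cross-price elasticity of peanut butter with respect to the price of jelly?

In a log-linear (constant-elasticity) demand function, the coefficient on ln P_2 is the cross-price elasticity.
ε = -1.34. Negative, so peanut butter and jelly are complements.

-1.34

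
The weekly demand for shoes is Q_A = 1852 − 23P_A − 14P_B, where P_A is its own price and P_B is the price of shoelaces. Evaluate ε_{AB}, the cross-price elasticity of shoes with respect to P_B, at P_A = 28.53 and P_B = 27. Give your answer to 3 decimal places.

At P_A = 28.53 and P_B = 27: Q_A = 817.81.
∂Q_A/∂P_B = -14.
ε = (∂Q_A/∂P_B)(P_B/Q_A) = -14 × (27/817.81) ≈ -0.462.

-0.462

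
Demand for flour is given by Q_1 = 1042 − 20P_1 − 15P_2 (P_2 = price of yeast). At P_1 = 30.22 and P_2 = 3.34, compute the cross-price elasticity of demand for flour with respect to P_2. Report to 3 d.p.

-0.129

At P_1 = 30.22 and P_2 = 3.34: Q_1 = 387.5.
∂Q_1/∂P_2 = -15.
ε = (∂Q_1/∂P_2)(P_2/Q_1) = -15 × (3.34/387.5) ≈ -0.129.
Since ε < 0, flour and yeast are complements.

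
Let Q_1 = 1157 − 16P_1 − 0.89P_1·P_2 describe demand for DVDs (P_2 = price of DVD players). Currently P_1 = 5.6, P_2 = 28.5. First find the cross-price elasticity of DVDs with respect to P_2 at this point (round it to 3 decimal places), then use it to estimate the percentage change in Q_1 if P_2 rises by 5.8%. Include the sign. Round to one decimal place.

At P_1 = 5.6, P_2 = 28.5: Q_1 = 925.356.
∂Q_1/∂P_2 = -0.89P_1 = -4.9840.
ε = (∂Q_1/∂P_2)(P_2/Q_1) = -4.9840 × 28.5/925.356 ≈ -0.154.
%ΔQ_1 ≈ ε × %ΔP_2 = -0.154 × (5.8%) = -0.9%.

-0.9%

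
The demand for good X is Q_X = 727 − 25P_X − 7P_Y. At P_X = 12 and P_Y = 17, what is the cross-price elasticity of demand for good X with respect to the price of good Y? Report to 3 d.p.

At P_X = 12 and P_Y = 17: Q_X = 308.
∂Q_X/∂P_Y = -7.
ε = (∂Q_X/∂P_Y)(P_Y/Q_X) = -7 × (17/308) ≈ -0.386.

-0.386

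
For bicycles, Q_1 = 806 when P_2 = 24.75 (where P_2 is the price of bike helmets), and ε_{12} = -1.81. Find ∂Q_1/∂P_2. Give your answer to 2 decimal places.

-58.94

ε = (∂Q_1/∂P_2)·(P_2/Q_1) ⇒ ∂Q_1/∂P_2 = ε·Q_1/P_2 = -1.81 × 806/24.75 ≈ -58.94.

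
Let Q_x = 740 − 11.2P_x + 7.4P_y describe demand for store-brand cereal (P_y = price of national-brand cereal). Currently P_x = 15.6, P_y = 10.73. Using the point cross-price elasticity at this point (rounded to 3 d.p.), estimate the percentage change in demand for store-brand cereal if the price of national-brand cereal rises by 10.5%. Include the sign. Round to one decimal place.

1.3%

At P_x = 15.6, P_y = 10.73: Q_x = 644.682.
∂Q_x/∂P_y = 7.4.
ε = (∂Q_x/∂P_y)(P_y/Q_x) = 7.4000 × 10.73/644.682 ≈ 0.123.
%ΔQ_x ≈ ε × %ΔP_y = 0.123 × (10.5%) = 1.3%.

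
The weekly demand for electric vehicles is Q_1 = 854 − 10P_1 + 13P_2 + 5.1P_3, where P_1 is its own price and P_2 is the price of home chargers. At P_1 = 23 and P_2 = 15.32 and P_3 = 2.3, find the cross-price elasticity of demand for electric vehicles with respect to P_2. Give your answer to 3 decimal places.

0.239

At P_1 = 23 and P_2 = 15.32 and P_3 = 2.3: Q_1 = 834.89.
∂Q_1/∂P_2 = 13.
ε = (∂Q_1/∂P_2)(P_2/Q_1) = 13 × (15.32/834.89) ≈ 0.239.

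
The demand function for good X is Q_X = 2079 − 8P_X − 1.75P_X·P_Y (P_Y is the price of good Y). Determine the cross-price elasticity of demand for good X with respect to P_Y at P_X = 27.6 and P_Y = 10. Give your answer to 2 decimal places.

-0.35

At P_X = 27.6 and P_Y = 10: Q_X = 1375.2.
∂Q_X/∂P_Y = -1.75P_X = -1.75(27.6) = -48.3000.
ε = (∂Q_X/∂P_Y)(P_Y/Q_X) = -48.3000 × (10/1375.2) ≈ -0.35.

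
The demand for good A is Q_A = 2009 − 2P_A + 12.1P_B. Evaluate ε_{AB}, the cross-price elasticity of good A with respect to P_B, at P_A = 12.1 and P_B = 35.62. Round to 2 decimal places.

At P_A = 12.1 and P_B = 35.62: Q_A = 2415.802.
∂Q_A/∂P_B = 12.1.
ε = (∂Q_A/∂P_B)(P_B/Q_A) = 12.1 × (35.62/2415.802) ≈ 0.18.

0.18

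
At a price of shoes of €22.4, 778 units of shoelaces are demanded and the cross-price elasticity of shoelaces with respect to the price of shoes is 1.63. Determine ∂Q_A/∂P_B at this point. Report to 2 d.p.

ε = (∂Q_A/∂P_B)·(P_B/Q_A) ⇒ ∂Q_A/∂P_B = ε·Q_A/P_B = 1.63 × 778/22.4 ≈ 56.61.

56.61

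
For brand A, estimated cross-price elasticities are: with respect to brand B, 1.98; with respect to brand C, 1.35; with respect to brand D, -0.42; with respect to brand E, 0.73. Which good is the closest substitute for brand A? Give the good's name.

brand B

Substitutes have ε > 0. Among the positive values, 1.98 (brand B) is largest.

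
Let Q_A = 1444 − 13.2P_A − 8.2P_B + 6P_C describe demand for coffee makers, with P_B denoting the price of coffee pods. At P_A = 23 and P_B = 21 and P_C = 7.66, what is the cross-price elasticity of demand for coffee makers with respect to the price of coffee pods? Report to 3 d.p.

At P_A = 23 and P_B = 21 and P_C = 7.66: Q_A = 1014.16.
∂Q_A/∂P_B = -8.2.
ε = (∂Q_A/∂P_B)(P_B/Q_A) = -8.2 × (21/1014.16) ≈ -0.170.

-0.170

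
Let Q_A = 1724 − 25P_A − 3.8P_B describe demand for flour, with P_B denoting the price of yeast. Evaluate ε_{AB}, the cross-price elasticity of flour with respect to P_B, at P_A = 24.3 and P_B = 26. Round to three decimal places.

-0.097

At P_A = 24.3 and P_B = 26: Q_A = 1017.7.
∂Q_A/∂P_B = -3.8.
ε = (∂Q_A/∂P_B)(P_B/Q_A) = -3.8 × (26/1017.7) ≈ -0.097.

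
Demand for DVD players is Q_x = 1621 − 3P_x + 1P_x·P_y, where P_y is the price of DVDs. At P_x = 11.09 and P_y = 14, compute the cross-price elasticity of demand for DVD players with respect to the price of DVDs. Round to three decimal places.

0.089

At P_x = 11.09 and P_y = 14: Q_x = 1742.99.
∂Q_x/∂P_y = 1P_x = 1(11.09) = 11.0900.
ε = (∂Q_x/∂P_y)(P_y/Q_x) = 11.0900 × (14/1742.99) ≈ 0.089.
ε > 0: substitutes.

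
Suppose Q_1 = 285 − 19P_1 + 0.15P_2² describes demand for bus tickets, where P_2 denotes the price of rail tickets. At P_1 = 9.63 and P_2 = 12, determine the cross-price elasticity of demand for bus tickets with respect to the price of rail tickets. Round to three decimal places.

0.349

At P_1 = 9.63 and P_2 = 12: Q_1 = 123.63.
∂Q_1/∂P_2 = 0.3P_2 = 0.3(12) = 3.6000.
ε = (∂Q_1/∂P_2)(P_2/Q_1) = 3.6000 × (12/123.63) ≈ 0.349.
ε > 0: substitutes.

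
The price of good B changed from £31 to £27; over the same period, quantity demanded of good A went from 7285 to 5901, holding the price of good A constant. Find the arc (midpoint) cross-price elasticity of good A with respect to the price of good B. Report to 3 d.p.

1.522

ΔQ_A = 5901 − 7285 = -1384; ΔP_B = 27 − 31 = -4.
Midpoints: Q̄_A = 6593.0, P̄_B = 29.00.
ε = (ΔQ_A/Q̄_A)/(ΔP_B/P̄_B) = (-1384/6593.0)/(-4/29.00) ≈ 1.522.
ε > 0: good A and good B are substitutes.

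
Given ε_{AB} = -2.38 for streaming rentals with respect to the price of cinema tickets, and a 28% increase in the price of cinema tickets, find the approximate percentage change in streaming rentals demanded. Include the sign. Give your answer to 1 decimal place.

%ΔQ ≈ ε × %ΔP of cinema tickets = -2.38 × (28%) = -66.6%.

-66.6%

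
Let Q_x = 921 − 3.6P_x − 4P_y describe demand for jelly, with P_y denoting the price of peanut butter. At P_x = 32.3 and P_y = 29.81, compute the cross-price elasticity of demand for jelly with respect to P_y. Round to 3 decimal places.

-0.174

At P_x = 32.3 and P_y = 29.81: Q_x = 685.48.
∂Q_x/∂P_y = -4.
ε = (∂Q_x/∂P_y)(P_y/Q_x) = -4 × (29.81/685.48) ≈ -0.174.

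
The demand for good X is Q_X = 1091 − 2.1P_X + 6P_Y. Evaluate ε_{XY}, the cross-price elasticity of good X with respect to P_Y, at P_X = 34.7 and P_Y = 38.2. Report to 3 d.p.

0.184

At P_X = 34.7 and P_Y = 38.2: Q_X = 1247.33.
∂Q_X/∂P_Y = 6.
ε = (∂Q_X/∂P_Y)(P_Y/Q_X) = 6 × (38.2/1247.33) ≈ 0.184.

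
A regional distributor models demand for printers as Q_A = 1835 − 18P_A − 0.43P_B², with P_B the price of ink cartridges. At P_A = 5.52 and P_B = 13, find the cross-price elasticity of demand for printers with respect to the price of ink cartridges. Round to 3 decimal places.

-0.087

At P_A = 5.52 and P_B = 13: Q_A = 1662.97.
∂Q_A/∂P_B = -0.86P_B = -0.86(13) = -11.1800.
ε = (∂Q_A/∂P_B)(P_B/Q_A) = -11.1800 × (13/1662.97) ≈ -0.087.
ε < 0: complements.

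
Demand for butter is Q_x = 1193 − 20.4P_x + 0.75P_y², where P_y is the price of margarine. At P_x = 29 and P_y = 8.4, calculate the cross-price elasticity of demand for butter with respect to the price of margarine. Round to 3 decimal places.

At P_x = 29 and P_y = 8.4: Q_x = 654.32.
∂Q_x/∂P_y = 1.5P_y = 1.5(8.4) = 12.6000.
ε = (∂Q_x/∂P_y)(P_y/Q_x) = 12.6000 × (8.4/654.32) ≈ 0.162.
ε > 0: substitutes.

0.162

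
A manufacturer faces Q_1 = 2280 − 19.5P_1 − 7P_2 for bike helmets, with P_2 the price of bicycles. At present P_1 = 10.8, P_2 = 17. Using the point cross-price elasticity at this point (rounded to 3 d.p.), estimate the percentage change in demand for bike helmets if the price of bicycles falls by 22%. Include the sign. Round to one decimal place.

At P_1 = 10.8, P_2 = 17: Q_1 = 1950.4.
∂Q_1/∂P_2 = -7.
ε = (∂Q_1/∂P_2)(P_2/Q_1) = -7.0000 × 17/1950.4 ≈ -0.061.
%ΔQ_1 ≈ ε × %ΔP_2 = -0.061 × (-22%) = 1.3%.

1.3%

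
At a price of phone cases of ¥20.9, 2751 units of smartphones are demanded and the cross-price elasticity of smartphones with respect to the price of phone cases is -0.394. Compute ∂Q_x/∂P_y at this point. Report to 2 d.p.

ε = (∂Q_x/∂P_y)·(P_y/Q_x) ⇒ ∂Q_x/∂P_y = ε·Q_x/P_y = -0.394 × 2751/20.9 ≈ -51.86.

-51.86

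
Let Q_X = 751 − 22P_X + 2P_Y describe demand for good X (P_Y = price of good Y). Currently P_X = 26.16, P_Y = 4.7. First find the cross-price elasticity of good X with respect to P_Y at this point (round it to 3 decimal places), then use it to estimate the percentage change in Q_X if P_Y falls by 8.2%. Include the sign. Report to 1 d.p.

-0.4%

At P_X = 26.16, P_Y = 4.7: Q_X = 184.88.
∂Q_X/∂P_Y = 2.
ε = (∂Q_X/∂P_Y)(P_Y/Q_X) = 2.0000 × 4.7/184.88 ≈ 0.051.
%ΔQ_X ≈ ε × %ΔP_Y = 0.051 × (-8.2%) = -0.4%.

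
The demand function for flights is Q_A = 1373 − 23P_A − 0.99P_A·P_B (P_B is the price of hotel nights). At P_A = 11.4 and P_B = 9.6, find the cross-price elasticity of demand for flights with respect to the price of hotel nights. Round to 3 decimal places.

At P_A = 11.4 and P_B = 9.6: Q_A = 1002.454.
∂Q_A/∂P_B = -0.99P_A = -0.99(11.4) = -11.2860.
ε = (∂Q_A/∂P_B)(P_B/Q_A) = -11.2860 × (9.6/1002.454) ≈ -0.108.
ε < 0: complements.

-0.108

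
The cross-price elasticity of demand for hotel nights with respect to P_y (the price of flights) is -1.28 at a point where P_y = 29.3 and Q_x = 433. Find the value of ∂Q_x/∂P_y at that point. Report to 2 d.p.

ε = (∂Q_x/∂P_y)·(P_y/Q_x) ⇒ ∂Q_x/∂P_y = ε·Q_x/P_y = -1.28 × 433/29.3 ≈ -18.92.

-18.92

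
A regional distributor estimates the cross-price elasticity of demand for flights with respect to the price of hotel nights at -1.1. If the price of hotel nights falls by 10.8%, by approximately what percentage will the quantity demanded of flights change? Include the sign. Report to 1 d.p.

%ΔQ ≈ ε × %ΔP of hotel nights = -1.1 × (-10.8%) = 11.9%.

11.9%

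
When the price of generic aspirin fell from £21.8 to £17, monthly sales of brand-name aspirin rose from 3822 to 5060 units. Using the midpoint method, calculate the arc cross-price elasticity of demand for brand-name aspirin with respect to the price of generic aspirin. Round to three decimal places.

ΔQ_A = 5060 − 3822 = 1238; ΔP_B = 17 − 21.8 = -4.8.
Midpoints: Q̄_A = 4441.0, P̄_B = 19.40.
ε = (ΔQ_A/Q̄_A)/(ΔP_B/P̄_B) = (1238/4441.0)/(-4.8/19.40) ≈ -1.127.
ε < 0: brand-name aspirin and generic aspirin are complements.

-1.127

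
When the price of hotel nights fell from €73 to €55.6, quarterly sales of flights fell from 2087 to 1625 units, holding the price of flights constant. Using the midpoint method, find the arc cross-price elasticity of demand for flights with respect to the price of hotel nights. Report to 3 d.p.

ΔQ_A = 1625 − 2087 = -462; ΔP_B = 55.6 − 73 = -17.4.
Midpoints: Q̄_A = 1856.0, P̄_B = 64.30.
ε = (ΔQ_A/Q̄_A)/(ΔP_B/P̄_B) = (-462/1856.0)/(-17.4/64.30) ≈ 0.920.

0.920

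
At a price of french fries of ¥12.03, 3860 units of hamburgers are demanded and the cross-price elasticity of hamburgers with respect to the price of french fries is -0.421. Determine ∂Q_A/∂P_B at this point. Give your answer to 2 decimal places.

-135.08

ε = (∂Q_A/∂P_B)·(P_B/Q_A) ⇒ ∂Q_A/∂P_B = ε·Q_A/P_B = -0.421 × 3860/12.03 ≈ -135.08.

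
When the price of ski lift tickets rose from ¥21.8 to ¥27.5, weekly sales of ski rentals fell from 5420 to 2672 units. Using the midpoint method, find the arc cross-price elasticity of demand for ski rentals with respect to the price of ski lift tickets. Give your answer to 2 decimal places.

ΔQ_A = 2672 − 5420 = -2748; ΔP_B = 27.5 − 21.8 = 5.7.
Midpoints: Q̄_A = 4046.0, P̄_B = 24.65.
ε = (ΔQ_A/Q̄_A)/(ΔP_B/P̄_B) = (-2748/4046.0)/(5.7/24.65) ≈ -2.94.

-2.94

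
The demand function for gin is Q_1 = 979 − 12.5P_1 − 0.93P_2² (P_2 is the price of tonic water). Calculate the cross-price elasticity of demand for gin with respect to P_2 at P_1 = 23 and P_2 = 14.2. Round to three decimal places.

At P_1 = 23 and P_2 = 14.2: Q_1 = 503.975.
∂Q_1/∂P_2 = -1.86P_2 = -1.86(14.2) = -26.4120.
ε = (∂Q_1/∂P_2)(P_2/Q_1) = -26.4120 × (14.2/503.975) ≈ -0.744.
ε < 0: complements.

-0.744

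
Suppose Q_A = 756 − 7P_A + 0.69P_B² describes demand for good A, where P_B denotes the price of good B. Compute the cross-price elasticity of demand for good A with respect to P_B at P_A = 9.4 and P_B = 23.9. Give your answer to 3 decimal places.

At P_A = 9.4 and P_B = 23.9: Q_A = 1084.335.
∂Q_A/∂P_B = 1.38P_B = 1.38(23.9) = 32.9820.
ε = (∂Q_A/∂P_B)(P_B/Q_A) = 32.9820 × (23.9/1084.335) ≈ 0.727.

0.727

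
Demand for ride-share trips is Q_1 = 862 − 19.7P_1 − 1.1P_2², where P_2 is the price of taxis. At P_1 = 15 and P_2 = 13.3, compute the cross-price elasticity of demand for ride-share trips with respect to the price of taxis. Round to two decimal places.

At P_1 = 15 and P_2 = 13.3: Q_1 = 371.921.
∂Q_1/∂P_2 = -2.2P_2 = -2.2(13.3) = -29.2600.
ε = (∂Q_1/∂P_2)(P_2/Q_1) = -29.2600 × (13.3/371.921) ≈ -1.05.

-1.05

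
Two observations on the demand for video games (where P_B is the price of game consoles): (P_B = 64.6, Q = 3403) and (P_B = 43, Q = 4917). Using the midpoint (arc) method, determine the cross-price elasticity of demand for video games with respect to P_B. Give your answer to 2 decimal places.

-0.91

ΔQ_A = 4917 − 3403 = 1514; ΔP_B = 43 − 64.6 = -21.6.
Midpoints: Q̄_A = 4160.0, P̄_B = 53.80.
ε = (ΔQ_A/Q̄_A)/(ΔP_B/P̄_B) = (1514/4160.0)/(-21.6/53.80) ≈ -0.91.
ε < 0: video games and game consoles are complements.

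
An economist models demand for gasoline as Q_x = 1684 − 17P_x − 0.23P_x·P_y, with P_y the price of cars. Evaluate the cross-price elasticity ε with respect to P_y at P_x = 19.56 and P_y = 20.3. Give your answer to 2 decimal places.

-0.07

At P_x = 19.56 and P_y = 20.3: Q_x = 1260.154.
∂Q_x/∂P_y = -0.23P_x = -0.23(19.56) = -4.4988.
ε = (∂Q_x/∂P_y)(P_y/Q_x) = -4.4988 × (20.3/1260.154) ≈ -0.07.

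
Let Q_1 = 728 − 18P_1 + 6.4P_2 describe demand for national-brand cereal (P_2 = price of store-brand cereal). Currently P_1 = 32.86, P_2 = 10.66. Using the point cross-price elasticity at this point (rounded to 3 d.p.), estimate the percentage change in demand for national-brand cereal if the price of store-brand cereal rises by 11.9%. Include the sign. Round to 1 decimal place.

At P_1 = 32.86, P_2 = 10.66: Q_1 = 204.744.
∂Q_1/∂P_2 = 6.4.
ε = (∂Q_1/∂P_2)(P_2/Q_1) = 6.4000 × 10.66/204.744 ≈ 0.333.
%ΔQ_1 ≈ ε × %ΔP_2 = 0.333 × (11.9%) = 4.0%.

4.0%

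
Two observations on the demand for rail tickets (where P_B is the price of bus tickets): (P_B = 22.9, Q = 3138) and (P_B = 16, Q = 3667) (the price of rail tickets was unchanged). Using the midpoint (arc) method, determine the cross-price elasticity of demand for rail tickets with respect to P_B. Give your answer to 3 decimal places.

ΔQ_A = 3667 − 3138 = 529; ΔP_B = 16 − 22.9 = -6.9.
Midpoints: Q̄_A = 3402.5, P̄_B = 19.45.
ε = (ΔQ_A/Q̄_A)/(ΔP_B/P̄_B) = (529/3402.5)/(-6.9/19.45) ≈ -0.438.
ε < 0: rail tickets and bus tickets are complements.

-0.438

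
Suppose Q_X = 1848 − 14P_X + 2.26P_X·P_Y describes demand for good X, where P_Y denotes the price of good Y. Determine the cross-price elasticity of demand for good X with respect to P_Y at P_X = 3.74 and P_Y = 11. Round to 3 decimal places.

At P_X = 3.74 and P_Y = 11: Q_X = 1888.616.
∂Q_X/∂P_Y = 2.26P_X = 2.26(3.74) = 8.4524.
ε = (∂Q_X/∂P_Y)(P_Y/Q_X) = 8.4524 × (11/1888.616) ≈ 0.049.

0.049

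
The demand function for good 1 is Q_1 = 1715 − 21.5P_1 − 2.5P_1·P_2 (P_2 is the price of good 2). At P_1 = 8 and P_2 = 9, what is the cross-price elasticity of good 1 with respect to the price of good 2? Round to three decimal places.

-0.132

At P_1 = 8 and P_2 = 9: Q_1 = 1363.
∂Q_1/∂P_2 = -2.5P_1 = -2.5(8) = -20.0000.
ε = (∂Q_1/∂P_2)(P_2/Q_1) = -20.0000 × (9/1363) ≈ -0.132.
ε < 0: complements.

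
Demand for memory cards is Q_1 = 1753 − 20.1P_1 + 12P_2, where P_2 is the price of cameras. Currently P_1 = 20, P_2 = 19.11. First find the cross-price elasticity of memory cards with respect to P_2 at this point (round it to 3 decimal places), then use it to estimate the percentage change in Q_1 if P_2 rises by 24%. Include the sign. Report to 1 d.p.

3.5%

At P_1 = 20, P_2 = 19.11: Q_1 = 1580.32.
∂Q_1/∂P_2 = 12.
ε = (∂Q_1/∂P_2)(P_2/Q_1) = 12.0000 × 19.11/1580.32 ≈ 0.145.
%ΔQ_1 ≈ ε × %ΔP_2 = 0.145 × (24%) = 3.5%.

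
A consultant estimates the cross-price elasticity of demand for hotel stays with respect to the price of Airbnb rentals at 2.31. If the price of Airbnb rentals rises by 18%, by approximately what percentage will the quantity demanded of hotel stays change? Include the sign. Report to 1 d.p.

%ΔQ ≈ ε × %ΔP of Airbnb rentals = 2.31 × (18%) = 41.6%.
Demand for hotel stays rises by about 41.6%.

41.6%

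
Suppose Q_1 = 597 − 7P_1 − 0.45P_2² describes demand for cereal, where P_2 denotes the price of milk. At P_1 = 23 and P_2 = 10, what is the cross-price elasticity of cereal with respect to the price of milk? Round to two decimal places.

-0.23

At P_1 = 23 and P_2 = 10: Q_1 = 391.
∂Q_1/∂P_2 = -0.9P_2 = -0.9(10) = -9.0000.
ε = (∂Q_1/∂P_2)(P_2/Q_1) = -9.0000 × (10/391) ≈ -0.23.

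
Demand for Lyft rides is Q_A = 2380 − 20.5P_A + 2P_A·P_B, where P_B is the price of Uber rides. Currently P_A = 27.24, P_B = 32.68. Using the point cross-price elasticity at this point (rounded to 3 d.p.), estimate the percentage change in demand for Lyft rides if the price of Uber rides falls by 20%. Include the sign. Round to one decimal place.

At P_A = 27.24, P_B = 32.68: Q_A = 3601.986.
∂Q_A/∂P_B = 2P_A = 54.4800.
ε = (∂Q_A/∂P_B)(P_B/Q_A) = 54.4800 × 32.68/3601.986 ≈ 0.494.
%ΔQ_A ≈ ε × %ΔP_B = 0.494 × (-20%) = -9.9%.

-9.9%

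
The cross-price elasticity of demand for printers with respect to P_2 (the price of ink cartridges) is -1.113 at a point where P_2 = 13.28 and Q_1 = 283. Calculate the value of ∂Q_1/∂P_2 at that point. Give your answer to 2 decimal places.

-23.72

ε = (∂Q_1/∂P_2)·(P_2/Q_1) ⇒ ∂Q_1/∂P_2 = ε·Q_1/P_2 = -1.113 × 283/13.28 ≈ -23.72.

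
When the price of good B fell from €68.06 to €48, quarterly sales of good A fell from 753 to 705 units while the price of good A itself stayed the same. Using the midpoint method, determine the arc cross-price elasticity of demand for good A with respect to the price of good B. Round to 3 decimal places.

ΔQ_A = 705 − 753 = -48; ΔP_B = 48 − 68.06 = -20.06.
Midpoints: Q̄_A = 729.0, P̄_B = 58.03.
ε = (ΔQ_A/Q̄_A)/(ΔP_B/P̄_B) = (-48/729.0)/(-20.06/58.03) ≈ 0.190.

0.190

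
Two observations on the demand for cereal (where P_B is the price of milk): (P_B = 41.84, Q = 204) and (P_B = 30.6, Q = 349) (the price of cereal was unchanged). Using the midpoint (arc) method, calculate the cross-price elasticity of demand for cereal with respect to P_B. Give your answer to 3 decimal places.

-1.690

ΔQ_A = 349 − 204 = 145; ΔP_B = 30.6 − 41.84 = -11.24.
Midpoints: Q̄_A = 276.5, P̄_B = 36.22.
ε = (ΔQ_A/Q̄_A)/(ΔP_B/P̄_B) = (145/276.5)/(-11.24/36.22) ≈ -1.690.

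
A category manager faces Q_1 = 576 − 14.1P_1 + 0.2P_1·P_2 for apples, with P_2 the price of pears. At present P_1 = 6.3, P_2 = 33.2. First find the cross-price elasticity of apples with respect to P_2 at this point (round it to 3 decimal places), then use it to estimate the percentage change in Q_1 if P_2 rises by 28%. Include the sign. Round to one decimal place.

At P_1 = 6.3, P_2 = 33.2: Q_1 = 529.002.
∂Q_1/∂P_2 = 0.2P_1 = 1.2600.
ε = (∂Q_1/∂P_2)(P_2/Q_1) = 1.2600 × 33.2/529.002 ≈ 0.079.
%ΔQ_1 ≈ ε × %ΔP_2 = 0.079 × (28%) = 2.2%.

2.2%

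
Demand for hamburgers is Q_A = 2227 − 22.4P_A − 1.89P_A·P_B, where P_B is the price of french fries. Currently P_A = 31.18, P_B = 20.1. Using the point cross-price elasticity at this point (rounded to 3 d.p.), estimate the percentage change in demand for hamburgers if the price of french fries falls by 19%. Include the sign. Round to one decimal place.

At P_A = 31.18, P_B = 20.1: Q_A = 344.071.
∂Q_A/∂P_B = -1.89P_A = -58.9302.
ε = (∂Q_A/∂P_B)(P_B/Q_A) = -58.9302 × 20.1/344.071 ≈ -3.443.
%ΔQ_A ≈ ε × %ΔP_B = -3.443 × (-19%) = 65.4%.

65.4%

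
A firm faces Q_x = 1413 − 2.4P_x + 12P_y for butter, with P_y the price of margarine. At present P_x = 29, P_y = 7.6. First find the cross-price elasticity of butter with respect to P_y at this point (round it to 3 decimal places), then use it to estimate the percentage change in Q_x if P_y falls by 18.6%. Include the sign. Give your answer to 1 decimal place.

At P_x = 29, P_y = 7.6: Q_x = 1434.6.
∂Q_x/∂P_y = 12.
ε = (∂Q_x/∂P_y)(P_y/Q_x) = 12.0000 × 7.6/1434.6 ≈ 0.064.
%ΔQ_x ≈ ε × %ΔP_y = 0.064 × (-18.6%) = -1.2%.

-1.2%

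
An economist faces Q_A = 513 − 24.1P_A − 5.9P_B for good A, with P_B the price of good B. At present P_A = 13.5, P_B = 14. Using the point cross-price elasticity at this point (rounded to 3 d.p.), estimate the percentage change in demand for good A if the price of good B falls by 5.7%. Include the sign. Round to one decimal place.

At P_A = 13.5, P_B = 14: Q_A = 105.05.
∂Q_A/∂P_B = -5.9.
ε = (∂Q_A/∂P_B)(P_B/Q_A) = -5.9000 × 14/105.05 ≈ -0.786.
%ΔQ_A ≈ ε × %ΔP_B = -0.786 × (-5.7%) = 4.5%.

4.5%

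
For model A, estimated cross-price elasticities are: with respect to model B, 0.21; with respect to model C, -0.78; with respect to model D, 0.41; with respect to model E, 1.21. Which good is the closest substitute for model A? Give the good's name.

Substitutes have ε > 0. Among the positive values, 1.21 (model E) is largest.

model E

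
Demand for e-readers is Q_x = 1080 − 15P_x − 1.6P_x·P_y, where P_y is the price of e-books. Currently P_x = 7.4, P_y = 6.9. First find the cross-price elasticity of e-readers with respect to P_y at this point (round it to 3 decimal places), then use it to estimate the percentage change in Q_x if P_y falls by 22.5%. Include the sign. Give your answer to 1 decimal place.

At P_x = 7.4, P_y = 6.9: Q_x = 887.304.
∂Q_x/∂P_y = -1.6P_x = -11.8400.
ε = (∂Q_x/∂P_y)(P_y/Q_x) = -11.8400 × 6.9/887.304 ≈ -0.092.
%ΔQ_x ≈ ε × %ΔP_y = -0.092 × (-22.5%) = 2.1%.

2.1%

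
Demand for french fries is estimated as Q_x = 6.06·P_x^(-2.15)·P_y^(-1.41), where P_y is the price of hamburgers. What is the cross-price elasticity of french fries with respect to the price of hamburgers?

-1.41

In a log-linear (constant-elasticity) demand function, the coefficient on the exponent of P_y is the cross-price elasticity.
ε = -1.41. Negative, so french fries and hamburgers are complements.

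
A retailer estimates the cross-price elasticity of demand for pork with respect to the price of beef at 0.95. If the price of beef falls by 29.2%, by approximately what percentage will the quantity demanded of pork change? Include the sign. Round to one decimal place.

-27.7%

%ΔQ ≈ ε × %ΔP of beef = 0.95 × (-29.2%) = -27.7%.
Demand for pork falls by about 27.7%.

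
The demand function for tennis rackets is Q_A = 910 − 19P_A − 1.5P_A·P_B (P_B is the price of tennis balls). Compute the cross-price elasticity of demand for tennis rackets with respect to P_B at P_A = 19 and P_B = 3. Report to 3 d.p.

At P_A = 19 and P_B = 3: Q_A = 463.5.
∂Q_A/∂P_B = -1.5P_A = -1.5(19) = -28.5000.
ε = (∂Q_A/∂P_B)(P_B/Q_A) = -28.5000 × (3/463.5) ≈ -0.184.

-0.184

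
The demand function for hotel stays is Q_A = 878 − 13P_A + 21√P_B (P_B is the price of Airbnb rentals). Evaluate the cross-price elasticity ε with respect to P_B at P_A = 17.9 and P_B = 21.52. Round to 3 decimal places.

0.066

At P_A = 17.9 and P_B = 21.52: Q_A = 742.718.
∂Q_A/∂P_B = 21/(2√P_B) = 21/(2√21.52) = 2.2634.
ε = (∂Q_A/∂P_B)(P_B/Q_A) = 2.2634 × (21.52/742.718) ≈ 0.066.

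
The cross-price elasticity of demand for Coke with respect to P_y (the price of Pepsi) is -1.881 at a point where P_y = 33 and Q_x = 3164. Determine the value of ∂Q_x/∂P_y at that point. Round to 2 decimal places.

ε = (∂Q_x/∂P_y)·(P_y/Q_x) ⇒ ∂Q_x/∂P_y = ε·Q_x/P_y = -1.881 × 3164/33 ≈ -180.35.

-180.35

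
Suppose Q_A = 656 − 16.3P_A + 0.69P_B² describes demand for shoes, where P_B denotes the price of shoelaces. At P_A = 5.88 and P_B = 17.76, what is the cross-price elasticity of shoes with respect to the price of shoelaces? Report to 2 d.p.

At P_A = 5.88 and P_B = 17.76: Q_A = 777.794.
∂Q_A/∂P_B = 1.38P_B = 1.38(17.76) = 24.5088.
ε = (∂Q_A/∂P_B)(P_B/Q_A) = 24.5088 × (17.76/777.794) ≈ 0.56.

0.56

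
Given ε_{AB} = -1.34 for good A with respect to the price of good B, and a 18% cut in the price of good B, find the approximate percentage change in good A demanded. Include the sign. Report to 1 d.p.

%ΔQ ≈ ε × %ΔP of good B = -1.34 × (-18%) = 24.1%.
Demand for good A rises by about 24.1%.

24.1%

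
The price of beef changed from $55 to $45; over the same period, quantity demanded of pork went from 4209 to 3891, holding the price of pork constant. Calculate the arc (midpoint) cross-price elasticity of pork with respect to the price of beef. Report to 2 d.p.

ΔQ_A = 3891 − 4209 = -318; ΔP_B = 45 − 55 = -10.
Midpoints: Q̄_A = 4050.0, P̄_B = 50.00.
ε = (ΔQ_A/Q̄_A)/(ΔP_B/P̄_B) = (-318/4050.0)/(-10/50.00) ≈ 0.39.
ε > 0: pork and beef are substitutes.

0.39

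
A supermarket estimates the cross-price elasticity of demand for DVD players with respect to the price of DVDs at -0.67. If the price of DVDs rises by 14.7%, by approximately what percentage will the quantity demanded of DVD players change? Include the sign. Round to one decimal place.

-9.8%

%ΔQ ≈ ε × %ΔP of DVDs = -0.67 × (14.7%) = -9.8%.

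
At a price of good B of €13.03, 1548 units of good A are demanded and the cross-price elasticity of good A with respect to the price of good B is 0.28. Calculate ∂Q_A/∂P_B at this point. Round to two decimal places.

ε = (∂Q_A/∂P_B)·(P_B/Q_A) ⇒ ∂Q_A/∂P_B = ε·Q_A/P_B = 0.28 × 1548/13.03 ≈ 33.26.

33.26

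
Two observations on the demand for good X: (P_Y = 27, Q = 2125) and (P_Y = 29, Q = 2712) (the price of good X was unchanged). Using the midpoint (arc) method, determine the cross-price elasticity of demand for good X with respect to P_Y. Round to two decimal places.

3.40

ΔQ_X = 2712 − 2125 = 587; ΔP_Y = 29 − 27 = 2.
Midpoints: Q̄_X = 2418.5, P̄_Y = 28.00.
ε = (ΔQ_X/Q̄_X)/(ΔP_Y/P̄_Y) = (587/2418.5)/(2/28.00) ≈ 3.40.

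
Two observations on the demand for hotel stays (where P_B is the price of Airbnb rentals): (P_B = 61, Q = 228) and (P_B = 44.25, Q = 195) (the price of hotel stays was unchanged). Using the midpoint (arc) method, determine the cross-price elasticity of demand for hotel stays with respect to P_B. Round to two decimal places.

0.49

ΔQ_A = 195 − 228 = -33; ΔP_B = 44.25 − 61 = -16.75.
Midpoints: Q̄_A = 211.5, P̄_B = 52.62.
ε = (ΔQ_A/Q̄_A)/(ΔP_B/P̄_B) = (-33/211.5)/(-16.75/52.62) ≈ 0.49.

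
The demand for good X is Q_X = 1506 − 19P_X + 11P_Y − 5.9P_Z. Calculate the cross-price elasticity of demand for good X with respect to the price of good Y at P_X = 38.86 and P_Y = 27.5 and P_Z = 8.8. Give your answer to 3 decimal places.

At P_X = 38.86 and P_Y = 27.5 and P_Z = 8.8: Q_X = 1018.24.
∂Q_X/∂P_Y = 11.
ε = (∂Q_X/∂P_Y)(P_Y/Q_X) = 11 × (27.5/1018.24) ≈ 0.297.
Since ε > 0, good X and good Y are substitutes.

0.297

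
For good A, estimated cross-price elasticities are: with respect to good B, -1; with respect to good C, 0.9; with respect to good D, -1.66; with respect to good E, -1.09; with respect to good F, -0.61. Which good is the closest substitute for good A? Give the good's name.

good C

Substitutes have ε > 0. Among the positive values, 0.9 (good C) is largest.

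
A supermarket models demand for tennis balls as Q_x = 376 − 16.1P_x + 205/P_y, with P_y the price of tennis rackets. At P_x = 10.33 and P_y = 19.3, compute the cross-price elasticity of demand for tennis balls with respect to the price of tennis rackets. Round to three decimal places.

At P_x = 10.33 and P_y = 19.3: Q_x = 220.309.
∂Q_x/∂P_y = −205/P_y² = -0.5504.
ε = (∂Q_x/∂P_y)(P_y/Q_x) = -0.5504 × (19.3/220.309) ≈ -0.048.

-0.048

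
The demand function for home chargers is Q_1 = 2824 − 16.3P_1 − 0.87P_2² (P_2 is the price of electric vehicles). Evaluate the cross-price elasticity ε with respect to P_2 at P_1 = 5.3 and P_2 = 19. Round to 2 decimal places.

-0.26

At P_1 = 5.3 and P_2 = 19: Q_1 = 2423.54.
∂Q_1/∂P_2 = -1.74P_2 = -1.74(19) = -33.0600.
ε = (∂Q_1/∂P_2)(P_2/Q_1) = -33.0600 × (19/2423.54) ≈ -0.26.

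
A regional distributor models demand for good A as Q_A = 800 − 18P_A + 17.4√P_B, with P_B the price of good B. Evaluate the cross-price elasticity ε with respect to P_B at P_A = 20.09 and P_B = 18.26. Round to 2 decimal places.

0.07

At P_A = 20.09 and P_B = 18.26: Q_A = 512.733.
∂Q_A/∂P_B = 17.4/(2√P_B) = 17.4/(2√18.26) = 2.0360.
ε = (∂Q_A/∂P_B)(P_B/Q_A) = 2.0360 × (18.26/512.733) ≈ 0.07.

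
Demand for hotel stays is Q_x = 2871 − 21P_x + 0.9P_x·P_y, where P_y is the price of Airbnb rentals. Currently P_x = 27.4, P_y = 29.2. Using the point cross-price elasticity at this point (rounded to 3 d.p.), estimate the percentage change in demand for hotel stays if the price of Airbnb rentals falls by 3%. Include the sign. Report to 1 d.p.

At P_x = 27.4, P_y = 29.2: Q_x = 3015.672.
∂Q_x/∂P_y = 0.9P_x = 24.6600.
ε = (∂Q_x/∂P_y)(P_y/Q_x) = 24.6600 × 29.2/3015.672 ≈ 0.239.
%ΔQ_x ≈ ε × %ΔP_y = 0.239 × (-3%) = -0.7%.

-0.7%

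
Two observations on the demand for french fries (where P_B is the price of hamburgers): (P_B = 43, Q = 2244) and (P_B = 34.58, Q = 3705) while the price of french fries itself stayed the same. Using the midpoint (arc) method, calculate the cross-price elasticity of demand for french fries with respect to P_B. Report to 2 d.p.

-2.26

ΔQ_A = 3705 − 2244 = 1461; ΔP_B = 34.58 − 43 = -8.42.
Midpoints: Q̄_A = 2974.5, P̄_B = 38.79.
ε = (ΔQ_A/Q̄_A)/(ΔP_B/P̄_B) = (1461/2974.5)/(-8.42/38.79) ≈ -2.26.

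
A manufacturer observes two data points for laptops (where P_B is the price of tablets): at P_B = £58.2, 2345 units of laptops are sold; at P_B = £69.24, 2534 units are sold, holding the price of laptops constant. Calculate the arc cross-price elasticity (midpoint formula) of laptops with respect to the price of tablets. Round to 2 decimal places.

0.45

ΔQ_A = 2534 − 2345 = 189; ΔP_B = 69.24 − 58.2 = 11.04.
Midpoints: Q̄_A = 2439.5, P̄_B = 63.72.
ε = (ΔQ_A/Q̄_A)/(ΔP_B/P̄_B) = (189/2439.5)/(11.04/63.72) ≈ 0.45.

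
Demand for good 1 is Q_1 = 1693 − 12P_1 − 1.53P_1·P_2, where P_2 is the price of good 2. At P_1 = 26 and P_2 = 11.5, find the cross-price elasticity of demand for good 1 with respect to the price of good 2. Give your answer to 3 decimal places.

At P_1 = 26 and P_2 = 11.5: Q_1 = 923.53.
∂Q_1/∂P_2 = -1.53P_1 = -1.53(26) = -39.7800.
ε = (∂Q_1/∂P_2)(P_2/Q_1) = -39.7800 × (11.5/923.53) ≈ -0.495.

-0.495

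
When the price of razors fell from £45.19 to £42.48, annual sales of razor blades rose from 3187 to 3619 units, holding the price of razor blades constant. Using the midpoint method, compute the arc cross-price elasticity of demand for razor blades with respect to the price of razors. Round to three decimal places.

-2.053

ΔQ_A = 3619 − 3187 = 432; ΔP_B = 42.48 − 45.19 = -2.71.
Midpoints: Q̄_A = 3403.0, P̄_B = 43.83.
ε = (ΔQ_A/Q̄_A)/(ΔP_B/P̄_B) = (432/3403.0)/(-2.71/43.83) ≈ -2.053.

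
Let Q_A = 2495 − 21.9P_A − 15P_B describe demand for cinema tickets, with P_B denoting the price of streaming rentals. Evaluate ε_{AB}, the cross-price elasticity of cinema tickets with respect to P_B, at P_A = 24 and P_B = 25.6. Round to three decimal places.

-0.242

At P_A = 24 and P_B = 25.6: Q_A = 1585.4.
∂Q_A/∂P_B = -15.
ε = (∂Q_A/∂P_B)(P_B/Q_A) = -15 × (25.6/1585.4) ≈ -0.242.
Since ε < 0, cinema tickets and streaming rentals are complements.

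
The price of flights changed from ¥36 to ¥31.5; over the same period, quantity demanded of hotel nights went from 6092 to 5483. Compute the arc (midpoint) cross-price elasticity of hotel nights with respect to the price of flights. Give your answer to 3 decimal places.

ΔQ_A = 5483 − 6092 = -609; ΔP_B = 31.5 − 36 = -4.5.
Midpoints: Q̄_A = 5787.5, P̄_B = 33.75.
ε = (ΔQ_A/Q̄_A)/(ΔP_B/P̄_B) = (-609/5787.5)/(-4.5/33.75) ≈ 0.789.
ε > 0: hotel nights and flights are substitutes.

0.789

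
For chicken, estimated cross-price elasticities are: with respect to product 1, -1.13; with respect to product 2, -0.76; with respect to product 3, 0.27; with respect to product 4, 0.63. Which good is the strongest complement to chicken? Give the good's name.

product 1

Complements have ε < 0. The most negative value is -1.13 (product 1).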